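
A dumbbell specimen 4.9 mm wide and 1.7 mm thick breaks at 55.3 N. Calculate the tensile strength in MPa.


Area = width * thickness = 4.9 * 1.7 = 8.33 mm^2
TS = force / area = 55.3 / 8.33 = 6.64 MPa

6.64 MPa


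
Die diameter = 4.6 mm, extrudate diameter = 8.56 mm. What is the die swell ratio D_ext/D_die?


Die swell ratio = D_extrudate / D_die
= 8.56 / 4.6
= 1.861

Die swell = 1.861


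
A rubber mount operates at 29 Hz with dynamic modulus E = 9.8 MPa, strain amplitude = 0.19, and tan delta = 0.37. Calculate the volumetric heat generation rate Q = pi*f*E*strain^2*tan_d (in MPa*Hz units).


Q = pi * f * E * strain^2 * tan_d
= pi * 29 * 9.8 * 0.19^2 * 0.37
= pi * 29 * 9.8 * 0.0361 * 0.37
= 11.9257

Q = 11.9257


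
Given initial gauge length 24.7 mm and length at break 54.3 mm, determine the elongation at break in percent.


Elongation = (Lf - L0) / L0 * 100
= (54.3 - 24.7) / 24.7 * 100
= 29.6 / 24.7 * 100
= 119.8%

119.8%


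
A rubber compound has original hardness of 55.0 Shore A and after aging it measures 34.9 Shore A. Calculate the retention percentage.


Retention = aged / original * 100
= 34.9 / 55.0 * 100
= 63.5%

63.5%


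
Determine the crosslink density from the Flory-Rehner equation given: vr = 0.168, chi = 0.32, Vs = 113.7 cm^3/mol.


ln(1 - vr) = ln(1 - 0.168) = -0.1839
Numerator = -((-0.1839) + 0.168 + 0.32 * 0.168^2) = 0.0069
Denominator = 113.7 * (0.168^(1/3) - 0.168/2) = 53.1871
nu = 0.0069 / 53.1871 = 1.2956e-04 mol/cm^3

1.2956e-04 mol/cm^3


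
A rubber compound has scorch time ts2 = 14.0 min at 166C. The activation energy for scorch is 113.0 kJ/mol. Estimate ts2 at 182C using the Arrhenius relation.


Convert temperatures: T1 = 166 + 273.15 = 439.15 K, T2 = 182 + 273.15 = 455.15 K
ts2_new = 14.0 * exp(113000 / 8.314 * (1/455.15 - 1/439.15))
1/T2 - 1/T1 = -8.0048e-05
ts2_new = 4.72 min

4.72 min


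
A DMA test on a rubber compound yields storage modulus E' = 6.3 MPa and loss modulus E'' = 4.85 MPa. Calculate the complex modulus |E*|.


|E*| = sqrt(E'^2 + E''^2)
= sqrt(6.3^2 + 4.85^2)
= sqrt(39.6900 + 23.5225)
= 7.951 MPa

7.951 MPa


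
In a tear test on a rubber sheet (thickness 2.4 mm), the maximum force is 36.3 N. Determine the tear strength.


Tear strength = force / thickness
= 36.3 / 2.4
= 15.12 N/mm

15.12 N/mm


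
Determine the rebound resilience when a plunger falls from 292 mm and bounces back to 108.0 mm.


Resilience = h_rebound / h_drop * 100
= 108.0 / 292 * 100
= 37.0%

37.0%


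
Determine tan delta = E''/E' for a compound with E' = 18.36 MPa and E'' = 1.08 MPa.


tan delta = E'' / E'
= 1.08 / 18.36
= 0.0588

tan delta = 0.0588


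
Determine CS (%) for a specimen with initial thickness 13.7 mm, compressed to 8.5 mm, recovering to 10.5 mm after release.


CS = (t0 - recovered) / (t0 - ts) * 100
= (13.7 - 10.5) / (13.7 - 8.5) * 100
= 3.2 / 5.2 * 100
= 61.5%

61.5%


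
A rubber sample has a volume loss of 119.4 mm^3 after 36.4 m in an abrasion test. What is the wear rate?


Rate = volume_loss / distance
= 119.4 / 36.4
= 3.28 mm^3/m

3.28 mm^3/m


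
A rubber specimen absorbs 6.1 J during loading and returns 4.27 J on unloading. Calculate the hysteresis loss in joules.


Hysteresis loss = loading - unloading
= 6.1 - 4.27
= 1.83 J

1.83 J


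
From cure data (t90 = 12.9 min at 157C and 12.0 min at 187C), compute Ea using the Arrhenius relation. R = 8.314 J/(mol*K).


T1 = 430.15 K, T2 = 460.15 K
1/T1 - 1/T2 = 1.5157e-04
ln(t1/t2) = ln(12.9/12.0) = 0.0723
Ea = 8.314 * 0.0723 / 1.5157e-04 = 3967.0759 J/mol
Ea = 3.97 kJ/mol

3.97 kJ/mol


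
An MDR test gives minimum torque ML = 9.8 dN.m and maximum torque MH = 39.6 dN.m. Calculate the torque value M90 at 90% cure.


M90 = ML + 0.9 * (MH - ML)
M90 = 9.8 + 0.9 * (39.6 - 9.8)
M90 = 9.8 + 0.9 * 29.8
M90 = 36.62 dN.m

36.62 dN.m


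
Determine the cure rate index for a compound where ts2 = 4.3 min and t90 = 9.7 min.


CRI = 100 / (t90 - ts2)
= 100 / (9.7 - 4.3)
= 100 / 5.4
= 18.52 min^-1

18.52 min^-1


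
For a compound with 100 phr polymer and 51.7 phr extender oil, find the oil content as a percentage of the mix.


Oil % = oil / (100 + oil) * 100
= 51.7 / (100 + 51.7) * 100
= 51.7 / 151.7 * 100
= 34.08%

34.08%


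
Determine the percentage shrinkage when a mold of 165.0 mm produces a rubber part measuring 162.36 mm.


Shrinkage = (mold - part) / mold * 100
= (165.0 - 162.36) / 165.0 * 100
= 2.64 / 165.0 * 100
= 1.6%

1.6%


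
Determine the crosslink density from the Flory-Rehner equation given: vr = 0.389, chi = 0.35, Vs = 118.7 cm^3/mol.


ln(1 - vr) = ln(1 - 0.389) = -0.4927
Numerator = -((-0.4927) + 0.389 + 0.35 * 0.389^2) = 0.0507
Denominator = 118.7 * (0.389^(1/3) - 0.389/2) = 63.5626
nu = 0.0507 / 63.5626 = 7.9758e-04 mol/cm^3

7.9758e-04 mol/cm^3


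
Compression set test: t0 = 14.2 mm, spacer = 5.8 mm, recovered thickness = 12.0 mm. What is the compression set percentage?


CS = (t0 - recovered) / (t0 - ts) * 100
= (14.2 - 12.0) / (14.2 - 5.8) * 100
= 2.2 / 8.4 * 100
= 26.2%

26.2%


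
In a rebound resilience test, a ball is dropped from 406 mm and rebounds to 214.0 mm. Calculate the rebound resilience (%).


Resilience = h_rebound / h_drop * 100
= 214.0 / 406 * 100
= 52.7%

52.7%


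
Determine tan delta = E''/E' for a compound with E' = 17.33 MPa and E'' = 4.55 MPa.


tan delta = E'' / E'
= 4.55 / 17.33
= 0.2626

tan delta = 0.2626


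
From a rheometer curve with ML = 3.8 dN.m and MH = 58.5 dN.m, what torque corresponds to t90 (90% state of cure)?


M90 = ML + 0.9 * (MH - ML)
M90 = 3.8 + 0.9 * (58.5 - 3.8)
M90 = 3.8 + 0.9 * 54.7
M90 = 53.03 dN.m

53.03 dN.m


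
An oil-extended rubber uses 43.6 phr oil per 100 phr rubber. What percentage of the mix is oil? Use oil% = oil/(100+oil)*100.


Oil % = oil / (100 + oil) * 100
= 43.6 / (100 + 43.6) * 100
= 43.6 / 143.6 * 100
= 30.36%

30.36%


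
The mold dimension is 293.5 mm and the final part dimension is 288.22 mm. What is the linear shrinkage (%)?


Shrinkage = (mold - part) / mold * 100
= (293.5 - 288.22) / 293.5 * 100
= 5.28 / 293.5 * 100
= 1.8%

1.8%


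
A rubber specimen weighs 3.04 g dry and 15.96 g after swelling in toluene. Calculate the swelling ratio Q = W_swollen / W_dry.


Q = W_swollen / W_dry
Q = 15.96 / 3.04
Q = 5.25

Q = 5.25


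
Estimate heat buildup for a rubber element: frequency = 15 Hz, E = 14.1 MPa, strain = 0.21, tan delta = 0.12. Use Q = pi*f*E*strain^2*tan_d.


Q = pi * f * E * strain^2 * tan_d
= pi * 15 * 14.1 * 0.21^2 * 0.12
= pi * 15 * 14.1 * 0.0441 * 0.12
= 3.5163

Q = 3.5163


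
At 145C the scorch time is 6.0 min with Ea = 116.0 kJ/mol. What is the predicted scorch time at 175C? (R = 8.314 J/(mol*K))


Convert temperatures: T1 = 145 + 273.15 = 418.15 K, T2 = 175 + 273.15 = 448.15 K
ts2_new = 6.0 * exp(116000 / 8.314 * (1/448.15 - 1/418.15))
1/T2 - 1/T1 = -1.6009e-04
ts2_new = 0.64 min

0.64 min


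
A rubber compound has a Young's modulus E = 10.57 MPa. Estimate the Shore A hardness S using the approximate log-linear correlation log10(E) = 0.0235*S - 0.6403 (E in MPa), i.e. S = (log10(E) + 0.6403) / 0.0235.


log10(E) = 0.0235*S - 0.6403  =>  S = (log10(E) + 0.6403) / 0.0235
log10(10.57) = 1.024075
S = (1.024075 + 0.6403) / 0.0235 = 1.664375 / 0.0235
S = 70.8

Shore A = 70.8


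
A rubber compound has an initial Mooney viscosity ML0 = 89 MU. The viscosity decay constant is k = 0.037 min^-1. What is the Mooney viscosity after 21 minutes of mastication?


ML = ML0 * exp(-k * t)
ML = 89 * exp(-0.037 * 21)
ML = 89 * 0.4598
ML = 40.92 MU

40.92 MU


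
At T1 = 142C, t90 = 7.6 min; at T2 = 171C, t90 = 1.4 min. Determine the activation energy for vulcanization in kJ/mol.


T1 = 415.15 K, T2 = 444.15 K
1/T1 - 1/T2 = 1.5728e-04
ln(t1/t2) = ln(7.6/1.4) = 1.6917
Ea = 8.314 * 1.6917 / 1.5728e-04 = 89426.0240 J/mol
Ea = 89.43 kJ/mol

89.43 kJ/mol


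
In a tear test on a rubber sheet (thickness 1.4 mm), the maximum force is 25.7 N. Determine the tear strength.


Tear strength = force / thickness
= 25.7 / 1.4
= 18.36 N/mm

18.36 N/mm


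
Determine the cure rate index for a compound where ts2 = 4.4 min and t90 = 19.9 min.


CRI = 100 / (t90 - ts2)
= 100 / (19.9 - 4.4)
= 100 / 15.5
= 6.45 min^-1

6.45 min^-1


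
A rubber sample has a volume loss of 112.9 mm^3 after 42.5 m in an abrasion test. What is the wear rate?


Rate = volume_loss / distance
= 112.9 / 42.5
= 2.656 mm^3/m

2.656 mm^3/m


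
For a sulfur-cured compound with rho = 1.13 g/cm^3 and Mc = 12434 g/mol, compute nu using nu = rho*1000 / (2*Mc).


nu = rho * 1000 / (2 * Mc)
nu = 1.13 * 1000 / (2 * 12434)
nu = 1130.0 / 24868
nu = 0.0454 mol/L

0.0454 mol/L


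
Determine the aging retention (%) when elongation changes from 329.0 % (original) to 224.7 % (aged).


Retention = aged / original * 100
= 224.7 / 329.0 * 100
= 68.3%

68.3%


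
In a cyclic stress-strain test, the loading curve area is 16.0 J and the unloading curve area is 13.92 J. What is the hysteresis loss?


Hysteresis loss = loading - unloading
= 16.0 - 13.92
= 2.08 J

2.08 J


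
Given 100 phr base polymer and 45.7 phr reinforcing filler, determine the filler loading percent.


Filler % = filler / (rubber + filler) * 100
= 45.7 / (100 + 45.7) * 100
= 45.7 / 145.7 * 100
= 31.37%

31.37%


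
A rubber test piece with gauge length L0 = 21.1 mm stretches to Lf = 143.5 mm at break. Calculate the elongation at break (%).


Elongation = (Lf - L0) / L0 * 100
= (143.5 - 21.1) / 21.1 * 100
= 122.4 / 21.1 * 100
= 580.1%

580.1%


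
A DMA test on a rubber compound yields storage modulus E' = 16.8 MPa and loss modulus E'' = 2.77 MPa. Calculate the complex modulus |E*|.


|E*| = sqrt(E'^2 + E''^2)
= sqrt(16.8^2 + 2.77^2)
= sqrt(282.2400 + 7.6729)
= 17.027 MPa

17.027 MPa


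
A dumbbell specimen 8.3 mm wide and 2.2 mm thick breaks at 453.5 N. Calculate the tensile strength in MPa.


Area = width * thickness = 8.3 * 2.2 = 18.26 mm^2
TS = force / area = 453.5 / 18.26 = 24.84 MPa

24.84 MPa


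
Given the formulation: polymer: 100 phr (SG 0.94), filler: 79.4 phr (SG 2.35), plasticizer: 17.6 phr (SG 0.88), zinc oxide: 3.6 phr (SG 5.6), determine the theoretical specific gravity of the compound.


Sum of weights = 200.6
Volume contributions:
  polymer: 100/0.94 = 106.3830
  filler: 79.4/2.35 = 33.7872
  plasticizer: 17.6/0.88 = 20.0000
  zinc oxide: 3.6/5.6 = 0.6429
Sum of volumes = 160.8131
SG = 200.6 / 160.8131 = 1.247

SG = 1.247


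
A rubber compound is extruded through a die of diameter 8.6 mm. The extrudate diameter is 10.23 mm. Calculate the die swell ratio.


Die swell ratio = D_extrudate / D_die
= 10.23 / 8.6
= 1.19

Die swell = 1.19


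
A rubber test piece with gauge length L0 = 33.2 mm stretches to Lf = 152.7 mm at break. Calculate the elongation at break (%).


Elongation = (Lf - L0) / L0 * 100
= (152.7 - 33.2) / 33.2 * 100
= 119.5 / 33.2 * 100
= 359.9%

359.9%


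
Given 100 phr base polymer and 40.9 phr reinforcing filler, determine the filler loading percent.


Filler % = filler / (rubber + filler) * 100
= 40.9 / (100 + 40.9) * 100
= 40.9 / 140.9 * 100
= 29.03%

29.03%


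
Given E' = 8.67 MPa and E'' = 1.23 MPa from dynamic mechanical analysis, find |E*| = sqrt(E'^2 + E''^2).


|E*| = sqrt(E'^2 + E''^2)
= sqrt(8.67^2 + 1.23^2)
= sqrt(75.1689 + 1.5129)
= 8.757 MPa

8.757 MPa


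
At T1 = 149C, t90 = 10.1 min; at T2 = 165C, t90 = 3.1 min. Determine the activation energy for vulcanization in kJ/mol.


T1 = 422.15 K, T2 = 438.15 K
1/T1 - 1/T2 = 8.6503e-05
ln(t1/t2) = ln(10.1/3.1) = 1.1811
Ea = 8.314 * 1.1811 / 8.6503e-05 = 113521.6162 J/mol
Ea = 113.52 kJ/mol

113.52 kJ/mol


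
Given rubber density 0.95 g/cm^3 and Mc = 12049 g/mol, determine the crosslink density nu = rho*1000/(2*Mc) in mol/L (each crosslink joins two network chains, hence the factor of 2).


nu = rho * 1000 / (2 * Mc)
nu = 0.95 * 1000 / (2 * 12049)
nu = 950.0 / 24098
nu = 0.0394 mol/L

0.0394 mol/L


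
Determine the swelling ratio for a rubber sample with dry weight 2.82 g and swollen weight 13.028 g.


Q = W_swollen / W_dry
Q = 13.028 / 2.82
Q = 4.62

Q = 4.62


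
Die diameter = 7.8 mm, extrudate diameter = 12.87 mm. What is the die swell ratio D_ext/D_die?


Die swell ratio = D_extrudate / D_die
= 12.87 / 7.8
= 1.65

Die swell = 1.65


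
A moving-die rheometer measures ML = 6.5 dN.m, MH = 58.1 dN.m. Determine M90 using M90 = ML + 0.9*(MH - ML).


M90 = ML + 0.9 * (MH - ML)
M90 = 6.5 + 0.9 * (58.1 - 6.5)
M90 = 6.5 + 0.9 * 51.6
M90 = 52.94 dN.m

52.94 dN.m


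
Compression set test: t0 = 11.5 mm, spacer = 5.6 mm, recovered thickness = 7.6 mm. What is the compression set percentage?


CS = (t0 - recovered) / (t0 - ts) * 100
= (11.5 - 7.6) / (11.5 - 5.6) * 100
= 3.9 / 5.9 * 100
= 66.1%

66.1%


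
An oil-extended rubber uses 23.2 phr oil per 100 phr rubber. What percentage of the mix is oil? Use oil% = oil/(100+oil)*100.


Oil % = oil / (100 + oil) * 100
= 23.2 / (100 + 23.2) * 100
= 23.2 / 123.2 * 100
= 18.83%

18.83%


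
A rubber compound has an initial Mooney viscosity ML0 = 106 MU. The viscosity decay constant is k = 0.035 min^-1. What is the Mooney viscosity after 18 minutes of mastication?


ML = ML0 * exp(-k * t)
ML = 106 * exp(-0.035 * 18)
ML = 106 * 0.5326
ML = 56.45 MU

56.45 MU


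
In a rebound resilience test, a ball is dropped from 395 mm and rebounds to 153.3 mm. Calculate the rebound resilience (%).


Resilience = h_rebound / h_drop * 100
= 153.3 / 395 * 100
= 38.8%

38.8%


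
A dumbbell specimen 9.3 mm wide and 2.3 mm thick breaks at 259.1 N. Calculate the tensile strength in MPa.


Area = width * thickness = 9.3 * 2.3 = 21.39 mm^2
TS = force / area = 259.1 / 21.39 = 12.11 MPa

12.11 MPa


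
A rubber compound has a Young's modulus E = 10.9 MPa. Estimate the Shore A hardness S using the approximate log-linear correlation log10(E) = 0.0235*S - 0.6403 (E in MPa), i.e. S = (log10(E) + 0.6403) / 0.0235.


log10(E) = 0.0235*S - 0.6403  =>  S = (log10(E) + 0.6403) / 0.0235
log10(10.9) = 1.037426
S = (1.037426 + 0.6403) / 0.0235 = 1.677726 / 0.0235
S = 71.4

Shore A = 71.4


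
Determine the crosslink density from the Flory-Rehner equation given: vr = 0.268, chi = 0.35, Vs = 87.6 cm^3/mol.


ln(1 - vr) = ln(1 - 0.268) = -0.3120
Numerator = -((-0.3120) + 0.268 + 0.35 * 0.268^2) = 0.0188
Denominator = 87.6 * (0.268^(1/3) - 0.268/2) = 44.7400
nu = 0.0188 / 44.7400 = 4.2102e-04 mol/cm^3

4.2102e-04 mol/cm^3


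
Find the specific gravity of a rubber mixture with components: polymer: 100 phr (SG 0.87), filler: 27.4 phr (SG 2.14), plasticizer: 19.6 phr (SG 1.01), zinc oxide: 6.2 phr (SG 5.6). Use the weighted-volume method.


Sum of weights = 153.2
Volume contributions:
  polymer: 100/0.87 = 114.9425
  filler: 27.4/2.14 = 12.8037
  plasticizer: 19.6/1.01 = 19.4059
  zinc oxide: 6.2/5.6 = 1.1071
Sum of volumes = 148.2594
SG = 153.2 / 148.2594 = 1.033

SG = 1.033


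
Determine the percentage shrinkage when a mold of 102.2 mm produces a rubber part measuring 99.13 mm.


Shrinkage = (mold - part) / mold * 100
= (102.2 - 99.13) / 102.2 * 100
= 3.07 / 102.2 * 100
= 3.0%

3.0%


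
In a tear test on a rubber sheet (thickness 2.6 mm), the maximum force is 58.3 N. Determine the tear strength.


Tear strength = force / thickness
= 58.3 / 2.6
= 22.42 N/mm

22.42 N/mm


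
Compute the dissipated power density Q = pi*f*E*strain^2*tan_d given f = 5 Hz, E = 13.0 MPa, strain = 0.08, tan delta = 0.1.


Q = pi * f * E * strain^2 * tan_d
= pi * 5 * 13.0 * 0.08^2 * 0.1
= pi * 5 * 13.0 * 0.0064 * 0.1
= 0.1307

Q = 0.1307


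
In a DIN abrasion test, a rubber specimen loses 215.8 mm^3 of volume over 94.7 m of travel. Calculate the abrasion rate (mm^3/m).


Rate = volume_loss / distance
= 215.8 / 94.7
= 2.279 mm^3/m

2.279 mm^3/m


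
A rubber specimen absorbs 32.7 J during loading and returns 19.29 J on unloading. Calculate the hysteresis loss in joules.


Hysteresis loss = loading - unloading
= 32.7 - 19.29
= 13.41 J

13.41 J


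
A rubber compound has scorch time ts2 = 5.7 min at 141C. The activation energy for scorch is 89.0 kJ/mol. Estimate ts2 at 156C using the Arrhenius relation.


Convert temperatures: T1 = 141 + 273.15 = 414.15 K, T2 = 156 + 273.15 = 429.15 K
ts2_new = 5.7 * exp(89000 / 8.314 * (1/429.15 - 1/414.15))
1/T2 - 1/T1 = -8.4397e-05
ts2_new = 2.31 min

2.31 min


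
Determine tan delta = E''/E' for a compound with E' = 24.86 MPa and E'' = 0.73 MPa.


tan delta = E'' / E'
= 0.73 / 24.86
= 0.0294

tan delta = 0.0294


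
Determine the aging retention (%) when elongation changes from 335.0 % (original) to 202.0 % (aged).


Retention = aged / original * 100
= 202.0 / 335.0 * 100
= 60.3%

60.3%


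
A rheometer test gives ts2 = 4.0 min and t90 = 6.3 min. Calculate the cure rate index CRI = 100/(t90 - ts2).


CRI = 100 / (t90 - ts2)
= 100 / (6.3 - 4.0)
= 100 / 2.3
= 43.48 min^-1

43.48 min^-1


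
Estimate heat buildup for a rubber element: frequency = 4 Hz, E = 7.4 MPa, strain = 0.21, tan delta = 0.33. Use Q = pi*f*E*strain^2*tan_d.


Q = pi * f * E * strain^2 * tan_d
= pi * 4 * 7.4 * 0.21^2 * 0.33
= pi * 4 * 7.4 * 0.0441 * 0.33
= 1.3533

Q = 1.3533


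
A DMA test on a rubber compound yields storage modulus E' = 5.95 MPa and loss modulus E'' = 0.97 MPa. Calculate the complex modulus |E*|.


|E*| = sqrt(E'^2 + E''^2)
= sqrt(5.95^2 + 0.97^2)
= sqrt(35.4025 + 0.9409)
= 6.029 MPa

6.029 MPa


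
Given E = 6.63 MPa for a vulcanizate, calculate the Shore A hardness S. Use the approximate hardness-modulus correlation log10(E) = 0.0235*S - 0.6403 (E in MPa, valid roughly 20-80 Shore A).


log10(E) = 0.0235*S - 0.6403  =>  S = (log10(E) + 0.6403) / 0.0235
log10(6.63) = 0.821514
S = (0.821514 + 0.6403) / 0.0235 = 1.461814 / 0.0235
S = 62.2

Shore A = 62.2


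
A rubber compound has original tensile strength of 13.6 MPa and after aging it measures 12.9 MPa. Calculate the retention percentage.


Retention = aged / original * 100
= 12.9 / 13.6 * 100
= 94.9%

94.9%


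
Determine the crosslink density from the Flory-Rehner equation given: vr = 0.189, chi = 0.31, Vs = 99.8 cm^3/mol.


ln(1 - vr) = ln(1 - 0.189) = -0.2095
Numerator = -((-0.2095) + 0.189 + 0.31 * 0.189^2) = 0.0094
Denominator = 99.8 * (0.189^(1/3) - 0.189/2) = 47.8421
nu = 0.0094 / 47.8421 = 1.9677e-04 mol/cm^3

1.9677e-04 mol/cm^3


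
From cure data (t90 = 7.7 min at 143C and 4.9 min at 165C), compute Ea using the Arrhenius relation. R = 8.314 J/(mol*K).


T1 = 416.15 K, T2 = 438.15 K
1/T1 - 1/T2 = 1.2066e-04
ln(t1/t2) = ln(7.7/4.9) = 0.4520
Ea = 8.314 * 0.4520 / 1.2066e-04 = 31144.7031 J/mol
Ea = 31.14 kJ/mol

31.14 kJ/mol


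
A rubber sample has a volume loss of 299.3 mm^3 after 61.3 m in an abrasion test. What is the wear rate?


Rate = volume_loss / distance
= 299.3 / 61.3
= 4.883 mm^3/m

4.883 mm^3/m


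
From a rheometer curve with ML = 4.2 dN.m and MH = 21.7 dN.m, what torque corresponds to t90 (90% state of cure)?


M90 = ML + 0.9 * (MH - ML)
M90 = 4.2 + 0.9 * (21.7 - 4.2)
M90 = 4.2 + 0.9 * 17.5
M90 = 19.95 dN.m

19.95 dN.m


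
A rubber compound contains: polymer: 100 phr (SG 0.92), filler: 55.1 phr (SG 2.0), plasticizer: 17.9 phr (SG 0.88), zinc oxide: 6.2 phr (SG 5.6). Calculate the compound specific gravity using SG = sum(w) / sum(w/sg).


Sum of weights = 179.2
Volume contributions:
  polymer: 100/0.92 = 108.6957
  filler: 55.1/2.0 = 27.5500
  plasticizer: 17.9/0.88 = 20.3409
  zinc oxide: 6.2/5.6 = 1.1071
Sum of volumes = 157.6937
SG = 179.2 / 157.6937 = 1.136

SG = 1.136


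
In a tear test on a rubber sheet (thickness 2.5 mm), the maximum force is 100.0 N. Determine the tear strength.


Tear strength = force / thickness
= 100.0 / 2.5
= 40.0 N/mm

40.0 N/mm


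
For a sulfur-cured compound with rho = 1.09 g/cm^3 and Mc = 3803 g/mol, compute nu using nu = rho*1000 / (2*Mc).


nu = rho * 1000 / (2 * Mc)
nu = 1.09 * 1000 / (2 * 3803)
nu = 1090.0 / 7606
nu = 0.1433 mol/L

0.1433 mol/L


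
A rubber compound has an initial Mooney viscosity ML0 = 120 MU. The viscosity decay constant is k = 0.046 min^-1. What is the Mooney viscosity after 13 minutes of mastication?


ML = ML0 * exp(-k * t)
ML = 120 * exp(-0.046 * 13)
ML = 120 * 0.5499
ML = 65.99 MU

65.99 MU


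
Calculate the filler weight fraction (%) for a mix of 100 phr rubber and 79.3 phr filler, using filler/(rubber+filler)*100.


Filler % = filler / (rubber + filler) * 100
= 79.3 / (100 + 79.3) * 100
= 79.3 / 179.3 * 100
= 44.23%

44.23%


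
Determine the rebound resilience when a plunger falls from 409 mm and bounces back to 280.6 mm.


Resilience = h_rebound / h_drop * 100
= 280.6 / 409 * 100
= 68.6%

68.6%


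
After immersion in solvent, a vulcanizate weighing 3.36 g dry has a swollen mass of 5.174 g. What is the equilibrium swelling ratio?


Q = W_swollen / W_dry
Q = 5.174 / 3.36
Q = 1.54

Q = 1.54


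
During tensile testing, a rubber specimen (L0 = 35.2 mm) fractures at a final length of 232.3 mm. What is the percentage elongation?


Elongation = (Lf - L0) / L0 * 100
= (232.3 - 35.2) / 35.2 * 100
= 197.1 / 35.2 * 100
= 559.9%

559.9%


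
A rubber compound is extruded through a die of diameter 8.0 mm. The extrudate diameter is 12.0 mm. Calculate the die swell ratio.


Die swell ratio = D_extrudate / D_die
= 12.0 / 8.0
= 1.5

Die swell = 1.5


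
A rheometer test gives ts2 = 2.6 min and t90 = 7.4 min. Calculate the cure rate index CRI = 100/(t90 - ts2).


CRI = 100 / (t90 - ts2)
= 100 / (7.4 - 2.6)
= 100 / 4.8
= 20.83 min^-1

20.83 min^-1


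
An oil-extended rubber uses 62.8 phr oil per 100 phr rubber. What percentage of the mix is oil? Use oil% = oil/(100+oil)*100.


Oil % = oil / (100 + oil) * 100
= 62.8 / (100 + 62.8) * 100
= 62.8 / 162.8 * 100
= 38.57%

38.57%


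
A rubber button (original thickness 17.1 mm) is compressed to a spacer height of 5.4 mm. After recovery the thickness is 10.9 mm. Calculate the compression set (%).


CS = (t0 - recovered) / (t0 - ts) * 100
= (17.1 - 10.9) / (17.1 - 5.4) * 100
= 6.2 / 11.7 * 100
= 53.0%

53.0%


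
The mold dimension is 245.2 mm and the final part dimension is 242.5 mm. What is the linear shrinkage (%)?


Shrinkage = (mold - part) / mold * 100
= (245.2 - 242.5) / 245.2 * 100
= 2.7 / 245.2 * 100
= 1.1%

1.1%


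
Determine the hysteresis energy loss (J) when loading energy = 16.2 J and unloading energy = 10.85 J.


Hysteresis loss = loading - unloading
= 16.2 - 10.85
= 5.35 J

5.35 J


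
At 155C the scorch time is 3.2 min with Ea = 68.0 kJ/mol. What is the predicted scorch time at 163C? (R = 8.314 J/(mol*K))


Convert temperatures: T1 = 155 + 273.15 = 428.15 K, T2 = 163 + 273.15 = 436.15 K
ts2_new = 3.2 * exp(68000 / 8.314 * (1/436.15 - 1/428.15))
1/T2 - 1/T1 = -4.2841e-05
ts2_new = 2.25 min

2.25 min


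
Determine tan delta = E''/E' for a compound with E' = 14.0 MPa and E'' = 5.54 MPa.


tan delta = E'' / E'
= 5.54 / 14.0
= 0.3957

tan delta = 0.3957


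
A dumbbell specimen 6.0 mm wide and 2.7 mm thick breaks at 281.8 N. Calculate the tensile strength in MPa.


Area = width * thickness = 6.0 * 2.7 = 16.2 mm^2
TS = force / area = 281.8 / 16.2 = 17.4 MPa

17.4 MPa


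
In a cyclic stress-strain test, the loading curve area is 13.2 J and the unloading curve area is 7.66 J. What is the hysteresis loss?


Hysteresis loss = loading - unloading
= 13.2 - 7.66
= 5.54 J

5.54 J


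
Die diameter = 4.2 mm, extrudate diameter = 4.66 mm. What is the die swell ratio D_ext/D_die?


Die swell ratio = D_extrudate / D_die
= 4.66 / 4.2
= 1.11

Die swell = 1.11


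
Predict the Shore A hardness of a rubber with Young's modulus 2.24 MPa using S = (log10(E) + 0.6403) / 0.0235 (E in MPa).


log10(E) = 0.0235*S - 0.6403  =>  S = (log10(E) + 0.6403) / 0.0235
log10(2.24) = 0.350248
S = (0.350248 + 0.6403) / 0.0235 = 0.990548 / 0.0235
S = 42.2

Shore A = 42.2


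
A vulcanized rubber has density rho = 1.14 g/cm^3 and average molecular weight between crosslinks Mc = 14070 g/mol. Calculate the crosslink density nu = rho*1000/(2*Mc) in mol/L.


nu = rho * 1000 / (2 * Mc)
nu = 1.14 * 1000 / (2 * 14070)
nu = 1140.0 / 28140
nu = 0.0405 mol/L

0.0405 mol/L


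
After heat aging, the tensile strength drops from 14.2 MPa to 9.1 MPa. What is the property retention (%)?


Retention = aged / original * 100
= 9.1 / 14.2 * 100
= 64.1%

64.1%


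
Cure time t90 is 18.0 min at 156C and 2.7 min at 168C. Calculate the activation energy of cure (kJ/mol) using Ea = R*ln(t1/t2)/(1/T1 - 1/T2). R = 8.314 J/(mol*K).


T1 = 429.15 K, T2 = 441.15 K
1/T1 - 1/T2 = 6.3385e-05
ln(t1/t2) = ln(18.0/2.7) = 1.8971
Ea = 8.314 * 1.8971 / 6.3385e-05 = 248839.3015 J/mol
Ea = 248.84 kJ/mol

248.84 kJ/mol


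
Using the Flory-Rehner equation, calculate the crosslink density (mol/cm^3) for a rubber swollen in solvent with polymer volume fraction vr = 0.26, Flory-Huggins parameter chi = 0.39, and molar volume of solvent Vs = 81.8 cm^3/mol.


ln(1 - vr) = ln(1 - 0.26) = -0.3011
Numerator = -((-0.3011) + 0.26 + 0.39 * 0.26^2) = 0.0147
Denominator = 81.8 * (0.26^(1/3) - 0.26/2) = 41.5749
nu = 0.0147 / 41.5749 = 3.5457e-04 mol/cm^3

3.5457e-04 mol/cm^3


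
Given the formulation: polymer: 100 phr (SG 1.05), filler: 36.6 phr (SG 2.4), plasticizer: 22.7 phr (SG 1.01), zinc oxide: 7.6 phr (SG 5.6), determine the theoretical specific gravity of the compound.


Sum of weights = 166.9
Volume contributions:
  polymer: 100/1.05 = 95.2381
  filler: 36.6/2.4 = 15.2500
  plasticizer: 22.7/1.01 = 22.4752
  zinc oxide: 7.6/5.6 = 1.3571
Sum of volumes = 134.3205
SG = 166.9 / 134.3205 = 1.243

SG = 1.243


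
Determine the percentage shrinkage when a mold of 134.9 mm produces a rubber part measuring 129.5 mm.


Shrinkage = (mold - part) / mold * 100
= (134.9 - 129.5) / 134.9 * 100
= 5.4 / 134.9 * 100
= 4.0%

4.0%


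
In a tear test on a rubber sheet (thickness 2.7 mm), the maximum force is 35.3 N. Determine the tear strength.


Tear strength = force / thickness
= 35.3 / 2.7
= 13.07 N/mm

13.07 N/mm


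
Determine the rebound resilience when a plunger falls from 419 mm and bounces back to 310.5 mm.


Resilience = h_rebound / h_drop * 100
= 310.5 / 419 * 100
= 74.1%

74.1%


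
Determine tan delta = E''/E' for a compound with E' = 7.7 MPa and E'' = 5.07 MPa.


tan delta = E'' / E'
= 5.07 / 7.7
= 0.6584

tan delta = 0.6584


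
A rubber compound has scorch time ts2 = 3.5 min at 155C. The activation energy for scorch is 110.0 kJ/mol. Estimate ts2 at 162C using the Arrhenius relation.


Convert temperatures: T1 = 155 + 273.15 = 428.15 K, T2 = 162 + 273.15 = 435.15 K
ts2_new = 3.5 * exp(110000 / 8.314 * (1/435.15 - 1/428.15))
1/T2 - 1/T1 = -3.7572e-05
ts2_new = 2.13 min

2.13 min


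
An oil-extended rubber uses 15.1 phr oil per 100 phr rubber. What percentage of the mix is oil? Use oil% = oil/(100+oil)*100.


Oil % = oil / (100 + oil) * 100
= 15.1 / (100 + 15.1) * 100
= 15.1 / 115.1 * 100
= 13.12%

13.12%


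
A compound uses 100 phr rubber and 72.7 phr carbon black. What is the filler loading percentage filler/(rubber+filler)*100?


Filler % = filler / (rubber + filler) * 100
= 72.7 / (100 + 72.7) * 100
= 72.7 / 172.7 * 100
= 42.1%

42.1%


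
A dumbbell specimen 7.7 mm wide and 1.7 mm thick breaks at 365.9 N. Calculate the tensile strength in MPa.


Area = width * thickness = 7.7 * 1.7 = 13.09 mm^2
TS = force / area = 365.9 / 13.09 = 27.95 MPa

27.95 MPa


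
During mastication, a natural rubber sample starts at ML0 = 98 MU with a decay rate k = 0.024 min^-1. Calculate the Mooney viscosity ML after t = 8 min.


ML = ML0 * exp(-k * t)
ML = 98 * exp(-0.024 * 8)
ML = 98 * 0.8253
ML = 80.88 MU

80.88 MU


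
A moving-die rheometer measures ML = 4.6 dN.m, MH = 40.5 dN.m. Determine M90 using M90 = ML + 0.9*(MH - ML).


M90 = ML + 0.9 * (MH - ML)
M90 = 4.6 + 0.9 * (40.5 - 4.6)
M90 = 4.6 + 0.9 * 35.9
M90 = 36.91 dN.m

36.91 dN.m


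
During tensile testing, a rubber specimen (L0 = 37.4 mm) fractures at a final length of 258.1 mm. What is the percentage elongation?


Elongation = (Lf - L0) / L0 * 100
= (258.1 - 37.4) / 37.4 * 100
= 220.7 / 37.4 * 100
= 590.1%

590.1%


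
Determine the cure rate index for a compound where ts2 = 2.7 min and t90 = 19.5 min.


CRI = 100 / (t90 - ts2)
= 100 / (19.5 - 2.7)
= 100 / 16.8
= 5.95 min^-1

5.95 min^-1


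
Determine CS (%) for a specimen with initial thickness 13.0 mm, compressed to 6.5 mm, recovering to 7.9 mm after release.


CS = (t0 - recovered) / (t0 - ts) * 100
= (13.0 - 7.9) / (13.0 - 6.5) * 100
= 5.1 / 6.5 * 100
= 78.5%

78.5%


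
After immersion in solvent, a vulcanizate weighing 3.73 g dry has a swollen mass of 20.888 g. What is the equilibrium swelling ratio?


Q = W_swollen / W_dry
Q = 20.888 / 3.73
Q = 5.6

Q = 5.6


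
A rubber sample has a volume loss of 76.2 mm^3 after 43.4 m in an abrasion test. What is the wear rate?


Rate = volume_loss / distance
= 76.2 / 43.4
= 1.756 mm^3/m

1.756 mm^3/m


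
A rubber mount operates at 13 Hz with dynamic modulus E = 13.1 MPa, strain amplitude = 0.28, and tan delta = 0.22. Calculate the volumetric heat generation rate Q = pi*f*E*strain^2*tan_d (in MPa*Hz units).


Q = pi * f * E * strain^2 * tan_d
= pi * 13 * 13.1 * 0.28^2 * 0.22
= pi * 13 * 13.1 * 0.0784 * 0.22
= 9.2279

Q = 9.2279


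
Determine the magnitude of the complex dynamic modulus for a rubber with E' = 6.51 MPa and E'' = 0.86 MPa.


|E*| = sqrt(E'^2 + E''^2)
= sqrt(6.51^2 + 0.86^2)
= sqrt(42.3801 + 0.7396)
= 6.567 MPa

6.567 MPa


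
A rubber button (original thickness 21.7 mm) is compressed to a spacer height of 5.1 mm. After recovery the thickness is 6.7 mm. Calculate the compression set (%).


CS = (t0 - recovered) / (t0 - ts) * 100
= (21.7 - 6.7) / (21.7 - 5.1) * 100
= 15.0 / 16.6 * 100
= 90.4%

90.4%


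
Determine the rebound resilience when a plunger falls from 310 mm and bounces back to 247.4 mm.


Resilience = h_rebound / h_drop * 100
= 247.4 / 310 * 100
= 79.8%

79.8%


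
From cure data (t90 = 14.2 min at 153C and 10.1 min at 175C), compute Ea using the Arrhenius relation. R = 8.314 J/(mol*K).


T1 = 426.15 K, T2 = 448.15 K
1/T1 - 1/T2 = 1.1520e-04
ln(t1/t2) = ln(14.2/10.1) = 0.3407
Ea = 8.314 * 0.3407 / 1.1520e-04 = 24589.7268 J/mol
Ea = 24.59 kJ/mol

24.59 kJ/mol


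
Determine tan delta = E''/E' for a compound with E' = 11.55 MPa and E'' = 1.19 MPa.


tan delta = E'' / E'
= 1.19 / 11.55
= 0.103

tan delta = 0.103


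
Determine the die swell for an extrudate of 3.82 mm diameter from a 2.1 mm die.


Die swell ratio = D_extrudate / D_die
= 3.82 / 2.1
= 1.819

Die swell = 1.819


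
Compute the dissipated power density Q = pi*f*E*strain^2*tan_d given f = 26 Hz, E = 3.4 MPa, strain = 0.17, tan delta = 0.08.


Q = pi * f * E * strain^2 * tan_d
= pi * 26 * 3.4 * 0.17^2 * 0.08
= pi * 26 * 3.4 * 0.0289 * 0.08
= 0.6421

Q = 0.6421


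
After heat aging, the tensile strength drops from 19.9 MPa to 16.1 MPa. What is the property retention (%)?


Retention = aged / original * 100
= 16.1 / 19.9 * 100
= 80.9%

80.9%


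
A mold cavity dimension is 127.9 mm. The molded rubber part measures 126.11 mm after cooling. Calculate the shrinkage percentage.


Shrinkage = (mold - part) / mold * 100
= (127.9 - 126.11) / 127.9 * 100
= 1.79 / 127.9 * 100
= 1.4%

1.4%


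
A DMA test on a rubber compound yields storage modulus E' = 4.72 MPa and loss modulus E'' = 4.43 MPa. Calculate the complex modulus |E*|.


|E*| = sqrt(E'^2 + E''^2)
= sqrt(4.72^2 + 4.43^2)
= sqrt(22.2784 + 19.6249)
= 6.473 MPa

6.473 MPa


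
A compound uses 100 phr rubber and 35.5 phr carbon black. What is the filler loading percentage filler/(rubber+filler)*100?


Filler % = filler / (rubber + filler) * 100
= 35.5 / (100 + 35.5) * 100
= 35.5 / 135.5 * 100
= 26.2%

26.2%


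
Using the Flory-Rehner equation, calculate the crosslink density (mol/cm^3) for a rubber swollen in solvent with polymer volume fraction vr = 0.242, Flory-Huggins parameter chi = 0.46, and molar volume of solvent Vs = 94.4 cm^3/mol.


ln(1 - vr) = ln(1 - 0.242) = -0.2771
Numerator = -((-0.2771) + 0.242 + 0.46 * 0.242^2) = 0.0081
Denominator = 94.4 * (0.242^(1/3) - 0.242/2) = 47.4047
nu = 0.0081 / 47.4047 = 1.7155e-04 mol/cm^3

1.7155e-04 mol/cm^3


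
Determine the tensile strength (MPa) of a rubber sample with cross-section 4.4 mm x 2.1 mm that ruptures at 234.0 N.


Area = width * thickness = 4.4 * 2.1 = 9.24 mm^2
TS = force / area = 234.0 / 9.24 = 25.32 MPa

25.32 MPa


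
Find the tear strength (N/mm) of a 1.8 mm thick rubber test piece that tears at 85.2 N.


Tear strength = force / thickness
= 85.2 / 1.8
= 47.33 N/mm

47.33 N/mm


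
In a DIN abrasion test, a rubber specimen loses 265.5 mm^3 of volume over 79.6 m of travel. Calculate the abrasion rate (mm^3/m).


Rate = volume_loss / distance
= 265.5 / 79.6
= 3.335 mm^3/m

3.335 mm^3/m


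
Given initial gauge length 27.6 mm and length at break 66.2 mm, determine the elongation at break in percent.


Elongation = (Lf - L0) / L0 * 100
= (66.2 - 27.6) / 27.6 * 100
= 38.6 / 27.6 * 100
= 139.9%

139.9%


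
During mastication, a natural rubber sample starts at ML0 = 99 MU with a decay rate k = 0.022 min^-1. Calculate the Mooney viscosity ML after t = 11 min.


ML = ML0 * exp(-k * t)
ML = 99 * exp(-0.022 * 11)
ML = 99 * 0.7851
ML = 77.72 MU

77.72 MU


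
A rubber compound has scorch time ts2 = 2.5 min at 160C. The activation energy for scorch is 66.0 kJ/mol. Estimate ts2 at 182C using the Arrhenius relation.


Convert temperatures: T1 = 160 + 273.15 = 433.15 K, T2 = 182 + 273.15 = 455.15 K
ts2_new = 2.5 * exp(66000 / 8.314 * (1/455.15 - 1/433.15))
1/T2 - 1/T1 = -1.1159e-04
ts2_new = 1.03 min

1.03 min


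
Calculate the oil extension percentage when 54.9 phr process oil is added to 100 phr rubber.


Oil % = oil / (100 + oil) * 100
= 54.9 / (100 + 54.9) * 100
= 54.9 / 154.9 * 100
= 35.44%

35.44%


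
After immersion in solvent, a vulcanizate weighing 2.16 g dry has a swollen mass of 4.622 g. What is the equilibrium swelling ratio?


Q = W_swollen / W_dry
Q = 4.622 / 2.16
Q = 2.14

Q = 2.14


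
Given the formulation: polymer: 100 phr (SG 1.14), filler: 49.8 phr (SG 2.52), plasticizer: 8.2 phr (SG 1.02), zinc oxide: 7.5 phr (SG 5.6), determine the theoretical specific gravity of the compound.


Sum of weights = 165.5
Volume contributions:
  polymer: 100/1.14 = 87.7193
  filler: 49.8/2.52 = 19.7619
  plasticizer: 8.2/1.02 = 8.0392
  zinc oxide: 7.5/5.6 = 1.3393
Sum of volumes = 116.8597
SG = 165.5 / 116.8597 = 1.416

SG = 1.416


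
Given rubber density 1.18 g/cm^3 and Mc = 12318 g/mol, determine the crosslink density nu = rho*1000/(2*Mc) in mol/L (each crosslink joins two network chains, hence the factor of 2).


nu = rho * 1000 / (2 * Mc)
nu = 1.18 * 1000 / (2 * 12318)
nu = 1180.0 / 24636
nu = 0.0479 mol/L

0.0479 mol/L


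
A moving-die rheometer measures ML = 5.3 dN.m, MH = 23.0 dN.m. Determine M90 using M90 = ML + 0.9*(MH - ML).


M90 = ML + 0.9 * (MH - ML)
M90 = 5.3 + 0.9 * (23.0 - 5.3)
M90 = 5.3 + 0.9 * 17.7
M90 = 21.23 dN.m

21.23 dN.m


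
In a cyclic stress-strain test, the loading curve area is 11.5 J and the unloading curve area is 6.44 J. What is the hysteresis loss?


Hysteresis loss = loading - unloading
= 11.5 - 6.44
= 5.06 J

5.06 J


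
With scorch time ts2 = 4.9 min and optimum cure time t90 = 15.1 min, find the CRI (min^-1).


CRI = 100 / (t90 - ts2)
= 100 / (15.1 - 4.9)
= 100 / 10.2
= 9.8 min^-1

9.8 min^-1


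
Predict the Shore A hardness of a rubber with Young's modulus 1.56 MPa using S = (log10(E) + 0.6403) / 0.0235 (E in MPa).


log10(E) = 0.0235*S - 0.6403  =>  S = (log10(E) + 0.6403) / 0.0235
log10(1.56) = 0.193125
S = (0.193125 + 0.6403) / 0.0235 = 0.833425 / 0.0235
S = 35.5

Shore A = 35.5


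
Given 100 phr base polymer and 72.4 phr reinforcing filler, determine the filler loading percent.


Filler % = filler / (rubber + filler) * 100
= 72.4 / (100 + 72.4) * 100
= 72.4 / 172.4 * 100
= 42.0%

42.0%


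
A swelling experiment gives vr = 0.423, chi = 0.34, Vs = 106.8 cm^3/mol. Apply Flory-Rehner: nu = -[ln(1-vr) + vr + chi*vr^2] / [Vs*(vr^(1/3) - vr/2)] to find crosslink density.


ln(1 - vr) = ln(1 - 0.423) = -0.5499
Numerator = -((-0.5499) + 0.423 + 0.34 * 0.423^2) = 0.0661
Denominator = 106.8 * (0.423^(1/3) - 0.423/2) = 57.5829
nu = 0.0661 / 57.5829 = 0.0011 mol/cm^3

0.0011 mol/cm^3


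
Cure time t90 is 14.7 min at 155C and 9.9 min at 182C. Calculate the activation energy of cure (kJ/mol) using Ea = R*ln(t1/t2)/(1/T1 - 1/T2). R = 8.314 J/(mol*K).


T1 = 428.15 K, T2 = 455.15 K
1/T1 - 1/T2 = 1.3855e-04
ln(t1/t2) = ln(14.7/9.9) = 0.3953
Ea = 8.314 * 0.3953 / 1.3855e-04 = 23721.2493 J/mol
Ea = 23.72 kJ/mol

23.72 kJ/mol


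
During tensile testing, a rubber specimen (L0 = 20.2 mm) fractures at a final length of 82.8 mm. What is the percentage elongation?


Elongation = (Lf - L0) / L0 * 100
= (82.8 - 20.2) / 20.2 * 100
= 62.6 / 20.2 * 100
= 309.9%

309.9%


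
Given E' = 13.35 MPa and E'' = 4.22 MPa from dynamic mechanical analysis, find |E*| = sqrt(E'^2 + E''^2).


|E*| = sqrt(E'^2 + E''^2)
= sqrt(13.35^2 + 4.22^2)
= sqrt(178.2225 + 17.8084)
= 14.001 MPa

14.001 MPa


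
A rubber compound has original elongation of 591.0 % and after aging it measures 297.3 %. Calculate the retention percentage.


Retention = aged / original * 100
= 297.3 / 591.0 * 100
= 50.3%

50.3%


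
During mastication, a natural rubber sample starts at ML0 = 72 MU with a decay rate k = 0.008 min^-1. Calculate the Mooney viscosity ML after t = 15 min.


ML = ML0 * exp(-k * t)
ML = 72 * exp(-0.008 * 15)
ML = 72 * 0.8869
ML = 63.86 MU

63.86 MU


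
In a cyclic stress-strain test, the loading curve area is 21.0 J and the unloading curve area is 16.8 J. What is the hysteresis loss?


Hysteresis loss = loading - unloading
= 21.0 - 16.8
= 4.2 J

4.2 J


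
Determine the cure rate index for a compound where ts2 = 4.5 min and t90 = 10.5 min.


CRI = 100 / (t90 - ts2)
= 100 / (10.5 - 4.5)
= 100 / 6.0
= 16.67 min^-1

16.67 min^-1


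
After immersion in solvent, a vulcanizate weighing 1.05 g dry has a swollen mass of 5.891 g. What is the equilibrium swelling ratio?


Q = W_swollen / W_dry
Q = 5.891 / 1.05
Q = 5.61

Q = 5.61


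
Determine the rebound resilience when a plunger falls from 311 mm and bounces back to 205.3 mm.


Resilience = h_rebound / h_drop * 100
= 205.3 / 311 * 100
= 66.0%

66.0%


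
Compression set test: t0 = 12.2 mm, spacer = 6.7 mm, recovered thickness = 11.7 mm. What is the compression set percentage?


CS = (t0 - recovered) / (t0 - ts) * 100
= (12.2 - 11.7) / (12.2 - 6.7) * 100
= 0.5 / 5.5 * 100
= 9.1%

9.1%


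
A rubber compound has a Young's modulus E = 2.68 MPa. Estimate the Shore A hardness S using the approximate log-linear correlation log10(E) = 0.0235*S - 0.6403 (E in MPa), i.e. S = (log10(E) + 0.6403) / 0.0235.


log10(E) = 0.0235*S - 0.6403  =>  S = (log10(E) + 0.6403) / 0.0235
log10(2.68) = 0.428135
S = (0.428135 + 0.6403) / 0.0235 = 1.068435 / 0.0235
S = 45.5

Shore A = 45.5


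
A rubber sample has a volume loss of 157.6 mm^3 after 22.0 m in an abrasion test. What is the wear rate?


Rate = volume_loss / distance
= 157.6 / 22.0
= 7.164 mm^3/m

7.164 mm^3/m


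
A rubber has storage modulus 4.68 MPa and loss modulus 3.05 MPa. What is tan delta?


tan delta = E'' / E'
= 3.05 / 4.68
= 0.6517

tan delta = 0.6517


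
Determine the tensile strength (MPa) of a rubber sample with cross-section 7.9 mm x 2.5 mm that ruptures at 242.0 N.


Area = width * thickness = 7.9 * 2.5 = 19.75 mm^2
TS = force / area = 242.0 / 19.75 = 12.25 MPa

12.25 MPa
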